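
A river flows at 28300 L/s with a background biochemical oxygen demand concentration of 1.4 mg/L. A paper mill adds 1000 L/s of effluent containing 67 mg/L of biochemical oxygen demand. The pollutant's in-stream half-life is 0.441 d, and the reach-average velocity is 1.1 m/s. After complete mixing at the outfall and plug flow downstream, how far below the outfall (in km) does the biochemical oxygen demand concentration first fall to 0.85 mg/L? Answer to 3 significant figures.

Conservation of mass: C = (28300·1.400 + 1000·67.00) / 29300 = 106600/29300 = 3.639 mg/L.
Half-life 0.441 d → k = ln 2 / 0.441 = 1.572 d⁻¹.
Set 3.639·exp(−k·t) = 0.85 → t = ln(3.639/0.85)/k = 79940 s = 22.20 h.
Distance = v·t = 1.1·79940 = 87930 m = 87.93 km.

87.9 km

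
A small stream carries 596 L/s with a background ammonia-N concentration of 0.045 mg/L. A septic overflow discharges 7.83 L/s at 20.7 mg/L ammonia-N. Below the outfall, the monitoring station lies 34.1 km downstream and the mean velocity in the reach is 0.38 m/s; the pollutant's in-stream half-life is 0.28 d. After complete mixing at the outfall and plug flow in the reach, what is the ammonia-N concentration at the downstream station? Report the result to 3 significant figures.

After mixing, C = (596.0·0.04500 + 7.830·20.70) / 603.8 = 188.9/603.8 = 0.3128 mg/L.
Travel time t = 34.1·1000 / 0.38 = 89740 s = 24.93 h.
Half-life 0.28 d → k = ln 2 / 0.28 = 2.476 d⁻¹.
After decay, C = 0.3128 × e^(−kt) = 0.3128 × 0.07645 = 0.02392 mg/L.

0.0239 mg/L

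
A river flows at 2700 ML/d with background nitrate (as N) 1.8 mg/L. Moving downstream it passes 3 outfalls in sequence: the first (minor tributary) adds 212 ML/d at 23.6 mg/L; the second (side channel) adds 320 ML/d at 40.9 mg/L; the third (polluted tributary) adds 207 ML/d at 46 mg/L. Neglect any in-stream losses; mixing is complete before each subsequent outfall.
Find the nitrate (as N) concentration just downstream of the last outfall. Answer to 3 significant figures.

9.44 mg/L

Below outfall 1: Q → 2912 ML/d, C = (2700·1.800 + 212.0·23.60)/2912 = 3.387 mg/L.
Below outfall 2: Q → 3232 ML/d, C = (2912·3.387 + 320.0·40.90)/3232 = 7.101 mg/L.
Below outfall 3: Q → 3439 ML/d, C = (3232·7.101 + 207.0·46.00)/3439 = 9.443 mg/L.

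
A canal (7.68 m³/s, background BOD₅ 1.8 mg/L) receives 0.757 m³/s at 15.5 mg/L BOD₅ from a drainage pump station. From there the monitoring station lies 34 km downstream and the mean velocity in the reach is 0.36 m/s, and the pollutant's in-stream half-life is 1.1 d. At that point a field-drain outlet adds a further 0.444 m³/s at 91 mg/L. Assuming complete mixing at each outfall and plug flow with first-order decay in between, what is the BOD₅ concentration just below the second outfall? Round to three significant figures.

5.99 mg/L

Mixed concentration C = ΣQC/ΣQ = (7.680·1.800 + 0.7570·15.50) / 8.437 = 25.56/8.437 = 3.029 mg/L; combined flow 8.437 m³/s.
Travel time t = 34·1000 / 0.36 = 94440 s = 26.23 h.
Half-life 1.1 d → k = ln 2 / 1.1 = 0.6301 d⁻¹.
After decay, C = 3.029 × e^(−kt) = 3.029 × 0.5022 = 1.521 mg/L.
Second outfall: C = (8.437·1.521 + 0.4440·91.00)/8.881 = 5.995 mg/L.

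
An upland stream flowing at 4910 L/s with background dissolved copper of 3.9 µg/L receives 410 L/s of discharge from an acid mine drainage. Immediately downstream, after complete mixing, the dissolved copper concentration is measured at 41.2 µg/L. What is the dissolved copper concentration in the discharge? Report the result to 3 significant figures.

Mass balance: 4910·3.900 + 410.0·Cₑ = 5320·41.20
→ Cₑ = (5320·41.20 − 4910·3.900) / 410.0 = 487.9 µg/L.

488 µg/L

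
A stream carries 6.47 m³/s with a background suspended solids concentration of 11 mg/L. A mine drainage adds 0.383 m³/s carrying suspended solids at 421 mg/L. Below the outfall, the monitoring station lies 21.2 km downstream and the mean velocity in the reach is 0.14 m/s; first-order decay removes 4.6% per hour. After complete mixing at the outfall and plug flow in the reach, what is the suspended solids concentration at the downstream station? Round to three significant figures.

Conservation of mass: C = (6.470·11.00 + 0.3830·421.0) / 6.853 = 232.4/6.853 = 33.91 mg/L.
Travel time t = 21.2·1000 / 0.14 = 151400 s = 42.06 h.
4.6%/h lost → k = −ln(1 − 0.046) = 0.04709 h⁻¹.
Applying C = C₀e^(−kt): 33.91 × 0.1380 = 4.679 mg/L.

4.68 mg/L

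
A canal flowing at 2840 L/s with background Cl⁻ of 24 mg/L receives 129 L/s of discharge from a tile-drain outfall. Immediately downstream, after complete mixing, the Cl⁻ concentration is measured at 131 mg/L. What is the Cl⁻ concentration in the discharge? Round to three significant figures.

2490 mg/L

Mass balance: 2840·24.00 + 129.0·Cₑ = 2969·131.0
→ Cₑ = (2969·131.0 − 2840·24.00) / 129.0 = 2487 mg/L.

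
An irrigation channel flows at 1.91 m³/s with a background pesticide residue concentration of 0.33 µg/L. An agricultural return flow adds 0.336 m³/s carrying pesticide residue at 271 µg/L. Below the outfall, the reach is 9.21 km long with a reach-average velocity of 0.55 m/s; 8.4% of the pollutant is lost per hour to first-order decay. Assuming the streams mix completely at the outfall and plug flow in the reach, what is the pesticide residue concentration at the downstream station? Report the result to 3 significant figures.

27.1 µg/L

Flow-weighted average: C = (1.910·0.3300 + 0.3360·271.0) / 2.246 = 91.69/2.246 = 40.82 µg/L.
Travel time t = 9.21·1000 / 0.55 = 16750 s = 4.652 h.
8.4%/h lost → k = −ln(1 − 0.084) = 0.08774 h⁻¹.
Applying C = C₀e^(−kt): 40.82 × 0.6649 = 27.14 µg/L.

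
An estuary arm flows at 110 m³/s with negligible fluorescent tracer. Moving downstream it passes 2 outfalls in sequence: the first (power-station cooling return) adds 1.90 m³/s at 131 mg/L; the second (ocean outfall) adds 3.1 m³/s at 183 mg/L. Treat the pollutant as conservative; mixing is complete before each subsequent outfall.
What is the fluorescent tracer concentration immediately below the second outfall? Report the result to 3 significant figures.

7.10 mg/L

Below outfall 1: Q → 111.9 m³/s, C = (110.0·0 + 1.900·131.0)/111.9 = 2.224 mg/L.
Below outfall 2: Q → 115.0 m³/s, C = (111.9·2.224 + 3.100·183.0)/115.0 = 7.097 mg/L.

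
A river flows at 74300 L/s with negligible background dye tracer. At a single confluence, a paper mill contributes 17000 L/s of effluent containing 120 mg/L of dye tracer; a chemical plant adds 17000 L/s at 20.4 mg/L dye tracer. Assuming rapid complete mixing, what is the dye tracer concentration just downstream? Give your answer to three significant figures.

Mixed concentration C = ΣQC/ΣQ = (74300·0 + 17000·120.0 + 17000·20.40) / 108300 = 2387000/108300 = 22.04 mg/L.

22.0 mg/L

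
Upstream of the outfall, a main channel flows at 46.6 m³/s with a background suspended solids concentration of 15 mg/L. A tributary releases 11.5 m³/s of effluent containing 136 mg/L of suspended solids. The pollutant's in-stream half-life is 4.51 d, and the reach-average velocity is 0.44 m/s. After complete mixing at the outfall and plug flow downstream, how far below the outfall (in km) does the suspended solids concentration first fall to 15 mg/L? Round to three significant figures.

236 km

After mixing, C = (46.60·15.00 + 11.50·136.0) / 58.10 = 2263/58.10 = 38.95 mg/L.
Half-life 4.51 d → k = ln 2 / 4.51 = 0.1537 d⁻¹.
Set 38.95·exp(−k·t) = 15 → t = ln(38.95/15)/k = 536400 s = 149.0 h.
Distance = v·t = 0.44·536400 = 236000 m = 236.0 km.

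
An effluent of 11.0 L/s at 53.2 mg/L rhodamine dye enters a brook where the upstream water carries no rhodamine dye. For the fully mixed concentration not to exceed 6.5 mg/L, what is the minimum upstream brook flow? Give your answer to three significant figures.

Set C_mix = 6.5: (Q·0 + 11.00·53.20) / (Q + 11.00) = 6.5
→ Q = 11.00·(53.20 − 6.5)/(6.5 − 0) = 79.03 L/s.

79.0 L/s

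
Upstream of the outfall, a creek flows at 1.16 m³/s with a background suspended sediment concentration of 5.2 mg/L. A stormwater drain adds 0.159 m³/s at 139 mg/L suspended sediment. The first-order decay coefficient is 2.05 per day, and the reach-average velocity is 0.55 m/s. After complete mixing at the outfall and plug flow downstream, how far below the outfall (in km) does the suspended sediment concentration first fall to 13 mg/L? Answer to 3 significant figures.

After mixing, C = (1.160·5.200 + 0.1590·139.0) / 1.319 = 28.13/1.319 = 21.33 mg/L.
Set 21.33·exp(−k·t) = 13 → t = ln(21.33/13)/k = 20870 s = 5.797 h.
Distance = v·t = 0.55·20870 = 11480 m = 11.48 km.

11.5 km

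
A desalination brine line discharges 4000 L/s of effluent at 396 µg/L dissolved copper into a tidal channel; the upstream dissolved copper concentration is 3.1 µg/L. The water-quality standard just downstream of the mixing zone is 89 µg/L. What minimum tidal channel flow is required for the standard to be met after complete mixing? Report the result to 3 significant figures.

14300 L/s

Set C_mix = 89: (Q·3.100 + 4000·396.0) / (Q + 4000) = 89
→ Q = 4000·(396.0 − 89)/(89 − 3.100) = 14300 L/s.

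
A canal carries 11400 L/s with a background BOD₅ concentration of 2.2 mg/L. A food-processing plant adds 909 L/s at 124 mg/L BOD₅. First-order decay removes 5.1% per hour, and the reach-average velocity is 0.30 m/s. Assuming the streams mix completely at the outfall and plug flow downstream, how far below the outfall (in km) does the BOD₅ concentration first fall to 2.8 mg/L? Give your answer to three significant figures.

Flow-weighted average: C = (11400·2.200 + 909.0·124.0) / 12310 = 137800/12310 = 11.19 mg/L.
5.1%/h lost → k = −ln(1 − 0.051) = 0.05235 h⁻¹.
Set 11.19·exp(−k·t) = 2.8 → t = ln(11.19/2.8)/k = 95310 s = 26.47 h.
Distance = v·t = 0.30·95310 = 28590 m = 28.59 km.

28.6 km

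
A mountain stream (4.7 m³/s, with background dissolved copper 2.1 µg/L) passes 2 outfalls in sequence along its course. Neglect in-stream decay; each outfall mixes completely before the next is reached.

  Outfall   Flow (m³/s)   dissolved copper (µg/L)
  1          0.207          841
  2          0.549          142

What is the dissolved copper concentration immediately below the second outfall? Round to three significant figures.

Below outfall 1: Q → 4.907 m³/s, C = (4.700·2.100 + 0.2070·841.0)/4.907 = 37.49 µg/L.
Below outfall 2: Q → 5.456 m³/s, C = (4.907·37.49 + 0.5490·142.0)/5.456 = 48.00 µg/L.

48.0 µg/L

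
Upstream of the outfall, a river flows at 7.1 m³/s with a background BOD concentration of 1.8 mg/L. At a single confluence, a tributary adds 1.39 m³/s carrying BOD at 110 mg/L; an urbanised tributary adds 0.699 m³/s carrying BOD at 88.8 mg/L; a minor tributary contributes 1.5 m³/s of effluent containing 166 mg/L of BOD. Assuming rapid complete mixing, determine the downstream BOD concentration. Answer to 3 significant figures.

Mixed concentration C = ΣQC/ΣQ = (7.100·1.800 + 1.390·110.0 + 0.6990·88.80 + 1.500·166.0) / 10.69 = 476.8/10.69 = 44.60 mg/L.

44.6 mg/L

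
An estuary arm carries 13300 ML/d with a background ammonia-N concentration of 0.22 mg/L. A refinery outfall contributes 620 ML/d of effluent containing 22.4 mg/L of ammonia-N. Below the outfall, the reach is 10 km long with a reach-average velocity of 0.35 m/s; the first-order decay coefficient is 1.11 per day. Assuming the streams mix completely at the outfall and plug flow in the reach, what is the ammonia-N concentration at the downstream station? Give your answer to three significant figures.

Conservation of mass: C = (13300·0.2200 + 620.0·22.40) / 13920 = 16810/13920 = 1.208 mg/L.
Travel time t = 10·1000 / 0.35 = 28570 s = 7.937 h.
Decay over the reach: 1.208·exp(−kt) = 1.208·0.6928 = 0.8368 mg/L.

0.837 mg/L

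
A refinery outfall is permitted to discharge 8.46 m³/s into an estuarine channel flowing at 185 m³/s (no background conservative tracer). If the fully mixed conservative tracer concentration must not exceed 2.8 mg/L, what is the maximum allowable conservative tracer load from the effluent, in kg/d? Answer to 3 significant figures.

Mass balance at the limit: 185.0·0 + 8.460·Cₑ = 193.5·2.8 → Cₑ = 64.03 mg/L.
Load = 8.460 m³/s × 64.03 g/m³ × 86 400 s/d = 46800 kg/d.

46800 kg/d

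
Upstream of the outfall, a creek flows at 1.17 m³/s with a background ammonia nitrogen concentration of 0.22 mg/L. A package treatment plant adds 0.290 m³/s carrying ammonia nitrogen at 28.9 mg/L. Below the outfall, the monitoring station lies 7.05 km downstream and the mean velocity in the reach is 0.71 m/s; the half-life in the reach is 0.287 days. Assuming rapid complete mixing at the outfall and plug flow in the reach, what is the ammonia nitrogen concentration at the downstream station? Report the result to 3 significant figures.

4.48 mg/L

Conservation of mass: C = (1.170·0.2200 + 0.2900·28.90) / 1.460 = 8.638/1.460 = 5.917 mg/L.
Travel time t = 7.05·1000 / 0.71 = 9930 s = 2.758 h.
Half-life 0.287 d → k = ln 2 / 0.287 = 2.415 d⁻¹.
Applying C = C₀e^(−kt): 5.917 × 0.7576 = 4.483 mg/L.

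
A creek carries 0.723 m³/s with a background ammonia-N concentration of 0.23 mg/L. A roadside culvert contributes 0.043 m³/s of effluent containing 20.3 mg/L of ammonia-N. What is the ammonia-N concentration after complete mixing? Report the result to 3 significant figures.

Conservation of mass: C = (0.7230·0.2300 + 0.04300·20.30) / 0.7660 = 1.039/0.7660 = 1.357 mg/L.

1.36 mg/L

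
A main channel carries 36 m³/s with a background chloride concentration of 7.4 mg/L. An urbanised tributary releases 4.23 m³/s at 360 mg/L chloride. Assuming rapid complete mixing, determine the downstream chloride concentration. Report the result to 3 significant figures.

44.5 mg/L

Mixed concentration C = ΣQC/ΣQ = (36.00·7.400 + 4.230·360.0) / 40.23 = 1789/40.23 = 44.47 mg/L.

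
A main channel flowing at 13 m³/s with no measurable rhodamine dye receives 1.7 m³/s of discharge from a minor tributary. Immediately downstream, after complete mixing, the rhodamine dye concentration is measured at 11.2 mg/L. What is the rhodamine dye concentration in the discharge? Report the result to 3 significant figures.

Mass balance: 13.00·0 + 1.700·Cₑ = 14.70·11.20
→ Cₑ = (14.70·11.20 − 13.00·0) / 1.700 = 96.85 mg/L.

96.8 mg/L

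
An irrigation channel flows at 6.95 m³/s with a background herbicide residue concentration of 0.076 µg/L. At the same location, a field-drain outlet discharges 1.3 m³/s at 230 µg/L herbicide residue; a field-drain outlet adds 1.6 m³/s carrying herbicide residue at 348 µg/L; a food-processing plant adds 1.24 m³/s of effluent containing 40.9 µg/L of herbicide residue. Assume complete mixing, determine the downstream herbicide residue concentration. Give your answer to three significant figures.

81.8 µg/L

Mixed concentration C = ΣQC/ΣQ = (6.950·0.07600 + 1.300·230.0 + 1.600·348.0 + 1.240·40.90) / 11.09 = 907.0/11.09 = 81.79 µg/L.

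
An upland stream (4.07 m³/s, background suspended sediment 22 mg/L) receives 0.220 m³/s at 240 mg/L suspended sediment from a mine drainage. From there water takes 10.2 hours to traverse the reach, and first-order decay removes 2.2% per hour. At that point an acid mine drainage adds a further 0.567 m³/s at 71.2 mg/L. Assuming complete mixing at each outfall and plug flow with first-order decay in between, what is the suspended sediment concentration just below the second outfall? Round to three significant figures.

Conservation of mass: C = (4.070·22.00 + 0.2200·240.0) / 4.290 = 142.3/4.290 = 33.18 mg/L; combined flow 4.290 m³/s.
2.2%/h lost → k = −ln(1 − 0.022) = 0.02225 h⁻¹.
First-order decay: C = 33.18·exp(−k·t) = 33.18·0.7970 = 26.44 mg/L.
At the second outfall, C = (4.290·26.44 + 0.5670·71.20) / (4.290 + 0.5670) = 31.67 mg/L.

31.7 mg/L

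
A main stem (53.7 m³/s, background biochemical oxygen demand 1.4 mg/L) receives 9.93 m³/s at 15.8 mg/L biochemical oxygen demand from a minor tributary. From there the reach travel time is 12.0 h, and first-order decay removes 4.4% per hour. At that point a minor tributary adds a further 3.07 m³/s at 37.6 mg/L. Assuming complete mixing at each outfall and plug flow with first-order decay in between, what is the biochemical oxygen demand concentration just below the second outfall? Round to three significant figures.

3.76 mg/L

Mass balance: C = (53.70·1.400 + 9.930·15.80) / 63.63 = 232.1/63.63 = 3.647 mg/L; combined flow 63.63 m³/s.
4.4%/h lost → k = −ln(1 − 0.044) = 0.04500 h⁻¹.
First-order decay: C = 3.647·exp(−k·t) = 3.647·0.5828 = 2.125 mg/L.
Second outfall: C = (63.63·2.125 + 3.070·37.60)/66.70 = 3.758 mg/L.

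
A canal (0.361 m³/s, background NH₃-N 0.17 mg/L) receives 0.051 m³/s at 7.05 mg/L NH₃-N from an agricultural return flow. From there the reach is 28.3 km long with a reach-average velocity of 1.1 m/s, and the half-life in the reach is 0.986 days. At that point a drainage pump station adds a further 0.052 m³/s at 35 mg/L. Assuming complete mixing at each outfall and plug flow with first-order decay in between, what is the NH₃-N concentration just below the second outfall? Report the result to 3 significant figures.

Conservation of mass: C = (0.3610·0.1700 + 0.05100·7.050) / 0.4120 = 0.4209/0.4120 = 1.022 mg/L; combined flow 0.4120 m³/s.
Travel time t = 28.3·1000 / 1.1 = 25730 s = 7.146 h.
Half-life 0.986 d → k = ln 2 / 0.986 = 0.7030 d⁻¹.
After decay, C = 1.022 × e^(−kt) = 1.022 × 0.8111 = 0.8287 mg/L.
At the second outfall, C = (0.4120·0.8287 + 0.05200·35.00) / (0.4120 + 0.05200) = 4.658 mg/L.

4.66 mg/L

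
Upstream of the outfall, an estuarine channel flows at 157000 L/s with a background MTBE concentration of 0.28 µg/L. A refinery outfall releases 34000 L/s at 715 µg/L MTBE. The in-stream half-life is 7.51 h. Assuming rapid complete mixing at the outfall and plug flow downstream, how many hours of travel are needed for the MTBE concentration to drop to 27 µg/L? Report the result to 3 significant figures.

16.8 h

Mixed concentration C = ΣQC/ΣQ = (157000·0.2800 + 34000·715.0) / 191000 = 24350000/191000 = 127.5 µg/L.
Half-life 7.51 h → k = ln 2 / 7.51 = 0.09230 h⁻¹ = 2.215 d⁻¹.
127.5·exp(−k·t) = 27 → t = ln(127.5/27)/k = 60550 s = 16.82 h.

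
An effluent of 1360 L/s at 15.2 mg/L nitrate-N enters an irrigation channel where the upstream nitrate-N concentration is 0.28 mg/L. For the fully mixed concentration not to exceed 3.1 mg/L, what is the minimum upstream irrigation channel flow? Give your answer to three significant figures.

5840 L/s

Set C_mix = 3.1: (Q·0.2800 + 1360·15.20) / (Q + 1360) = 3.1
→ Q = 1360·(15.20 − 3.1)/(3.1 − 0.2800) = 5835 L/s.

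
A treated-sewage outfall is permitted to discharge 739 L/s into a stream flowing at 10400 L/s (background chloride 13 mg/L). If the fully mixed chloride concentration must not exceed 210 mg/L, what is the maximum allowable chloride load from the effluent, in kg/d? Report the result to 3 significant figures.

Mass balance at the limit: 10400·13.00 + 739.0·Cₑ = 11140·210 → Cₑ = 2982 mg/L.
739.0 L/s = 0.7390 m³/s. Load = 0.7390 m³/s × 2982 g/m³ × 86 400 s/d = 190400 kg/d.

190000 kg/d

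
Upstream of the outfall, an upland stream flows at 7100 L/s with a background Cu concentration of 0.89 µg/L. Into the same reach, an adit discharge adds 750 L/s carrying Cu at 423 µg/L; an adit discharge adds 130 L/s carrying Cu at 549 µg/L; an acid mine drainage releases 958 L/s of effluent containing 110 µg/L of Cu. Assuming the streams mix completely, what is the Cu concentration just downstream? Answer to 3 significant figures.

56.0 µg/L

Mixed concentration C = ΣQC/ΣQ = (7100·0.8900 + 750.0·423.0 + 130.0·549.0 + 958.0·110.0) / 8938 = 500300/8938 = 55.98 µg/L.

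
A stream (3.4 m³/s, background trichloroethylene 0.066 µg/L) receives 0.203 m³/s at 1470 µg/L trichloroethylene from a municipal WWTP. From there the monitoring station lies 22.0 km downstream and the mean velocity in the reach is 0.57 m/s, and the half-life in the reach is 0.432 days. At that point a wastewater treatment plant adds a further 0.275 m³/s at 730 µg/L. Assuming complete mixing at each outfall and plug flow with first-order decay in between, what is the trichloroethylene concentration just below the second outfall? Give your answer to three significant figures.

Flow-weighted average: C = (3.400·0.06600 + 0.2030·1470) / 3.603 = 298.6/3.603 = 82.88 µg/L; combined flow 3.603 m³/s.
Travel time t = 22.0·1000 / 0.57 = 38600 s = 10.72 h.
Half-life 0.432 d → k = ln 2 / 0.432 = 1.605 d⁻¹.
After decay, C = 82.88 × e^(−kt) = 82.88 × 0.4883 = 40.48 µg/L.
At the second outfall, C = (3.603·40.48 + 0.2750·730.0) / (3.603 + 0.2750) = 89.37 µg/L.

89.4 µg/L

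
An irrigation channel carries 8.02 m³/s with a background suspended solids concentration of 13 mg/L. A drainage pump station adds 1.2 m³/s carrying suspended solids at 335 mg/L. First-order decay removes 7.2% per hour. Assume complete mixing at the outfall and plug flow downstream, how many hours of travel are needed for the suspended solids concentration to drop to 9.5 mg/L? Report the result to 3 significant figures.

Mixed concentration C = ΣQC/ΣQ = (8.020·13.00 + 1.200·335.0) / 9.220 = 506.3/9.220 = 54.91 mg/L.
7.2%/h lost → k = −ln(1 − 0.072) = 0.07472 h⁻¹.
54.91·exp(−k·t) = 9.5 → t = ln(54.91/9.5)/k = 84520 s = 23.48 h.

23.5 h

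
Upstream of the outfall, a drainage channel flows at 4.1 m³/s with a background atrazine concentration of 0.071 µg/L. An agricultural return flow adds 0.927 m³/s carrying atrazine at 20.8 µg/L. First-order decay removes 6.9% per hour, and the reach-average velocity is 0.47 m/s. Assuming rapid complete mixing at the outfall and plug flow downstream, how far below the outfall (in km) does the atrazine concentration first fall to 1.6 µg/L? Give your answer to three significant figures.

Flow-weighted average: C = (4.100·0.07100 + 0.9270·20.80) / 5.027 = 19.57/5.027 = 3.894 µg/L.
6.9%/h lost → k = −ln(1 − 0.069) = 0.07150 h⁻¹.
Set 3.894·exp(−k·t) = 1.6 → t = ln(3.894/1.6)/k = 44780 s = 12.44 h.
Distance = v·t = 0.47·44780 = 21050 m = 21.05 km.

21.0 km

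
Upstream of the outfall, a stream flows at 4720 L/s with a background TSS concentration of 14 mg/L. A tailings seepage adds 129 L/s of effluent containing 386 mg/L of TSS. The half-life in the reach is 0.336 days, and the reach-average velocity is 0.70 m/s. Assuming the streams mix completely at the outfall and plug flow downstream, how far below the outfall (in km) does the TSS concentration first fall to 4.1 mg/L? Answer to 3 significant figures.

Conservation of mass: C = (4720·14.00 + 129.0·386.0) / 4849 = 115900/4849 = 23.90 mg/L.
Half-life 0.336 d → k = ln 2 / 0.336 = 2.063 d⁻¹.
Set 23.90·exp(−k·t) = 4.1 → t = ln(23.90/4.1)/k = 73830 s = 20.51 h.
Distance = v·t = 0.70·73830 = 51680 m = 51.68 km.

51.7 km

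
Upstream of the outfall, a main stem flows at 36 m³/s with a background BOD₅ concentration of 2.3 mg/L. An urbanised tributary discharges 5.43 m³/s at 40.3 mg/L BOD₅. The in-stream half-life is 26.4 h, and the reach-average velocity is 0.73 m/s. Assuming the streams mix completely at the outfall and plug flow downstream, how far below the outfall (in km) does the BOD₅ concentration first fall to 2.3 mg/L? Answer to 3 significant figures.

115 km

Mixed concentration C = ΣQC/ΣQ = (36.00·2.300 + 5.430·40.30) / 41.43 = 301.6/41.43 = 7.280 mg/L.
Half-life 26.4 h → k = ln 2 / 26.4 = 0.02626 h⁻¹ = 0.6301 d⁻¹.
Set 7.280·exp(−k·t) = 2.3 → t = ln(7.280/2.3)/k = 158000 s = 43.89 h.
Distance = v·t = 0.73·158000 = 115300 m = 115.3 km.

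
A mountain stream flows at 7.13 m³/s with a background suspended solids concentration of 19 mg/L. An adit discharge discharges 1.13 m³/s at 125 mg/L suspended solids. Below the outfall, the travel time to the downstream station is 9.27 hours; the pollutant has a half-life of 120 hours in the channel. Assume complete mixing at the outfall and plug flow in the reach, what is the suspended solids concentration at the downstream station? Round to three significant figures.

31.8 mg/L

Conservation of mass: C = (7.130·19.00 + 1.130·125.0) / 8.260 = 276.7/8.260 = 33.50 mg/L.
Half-life 120 h → k = ln 2 / 120 = 0.005776 h⁻¹ = 0.1386 d⁻¹.
After decay, C = 33.50 × e^(−kt) = 33.50 × 0.9479 = 31.75 mg/L.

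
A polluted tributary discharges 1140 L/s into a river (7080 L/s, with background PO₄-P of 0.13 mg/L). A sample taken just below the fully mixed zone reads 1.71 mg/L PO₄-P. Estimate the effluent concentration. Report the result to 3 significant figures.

Mass balance: 7080·0.1300 + 1140·Cₑ = 8220·1.710
→ Cₑ = (8220·1.710 − 7080·0.1300) / 1140 = 11.52 mg/L.

11.5 mg/L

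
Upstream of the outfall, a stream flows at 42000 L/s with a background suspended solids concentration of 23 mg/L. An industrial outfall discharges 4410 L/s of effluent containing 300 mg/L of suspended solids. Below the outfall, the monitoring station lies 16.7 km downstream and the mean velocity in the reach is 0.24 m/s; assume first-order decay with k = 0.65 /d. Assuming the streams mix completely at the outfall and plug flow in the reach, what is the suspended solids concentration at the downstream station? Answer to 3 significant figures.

29.2 mg/L

Mass balance: C = (42000·23.00 + 4410·300.0) / 46410 = 2289000/46410 = 49.32 mg/L.
Travel time t = 16.7·1000 / 0.24 = 69580 s = 19.33 h.
First-order decay: C = 49.32·exp(−k·t) = 49.32·0.5925 = 29.22 mg/L.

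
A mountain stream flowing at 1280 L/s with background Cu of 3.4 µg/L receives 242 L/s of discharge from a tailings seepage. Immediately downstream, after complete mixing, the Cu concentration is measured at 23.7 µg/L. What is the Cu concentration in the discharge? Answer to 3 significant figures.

131 µg/L

Mass balance: 1280·3.400 + 242.0·Cₑ = 1522·23.70
→ Cₑ = (1522·23.70 − 1280·3.400) / 242.0 = 131.1 µg/L.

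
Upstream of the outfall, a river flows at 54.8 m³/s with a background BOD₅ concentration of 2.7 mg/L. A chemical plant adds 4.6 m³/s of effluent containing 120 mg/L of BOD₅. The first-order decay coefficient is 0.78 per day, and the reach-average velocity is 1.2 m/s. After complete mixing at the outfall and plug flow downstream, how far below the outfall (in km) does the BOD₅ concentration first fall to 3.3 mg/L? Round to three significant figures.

169 km

Flow-weighted average: C = (54.80·2.700 + 4.600·120.0) / 59.40 = 700.0/59.40 = 11.78 mg/L.
Set 11.78·exp(−k·t) = 3.3 → t = ln(11.78/3.3)/k = 141000 s = 39.16 h.
Distance = v·t = 1.2·141000 = 169200 m = 169.2 km.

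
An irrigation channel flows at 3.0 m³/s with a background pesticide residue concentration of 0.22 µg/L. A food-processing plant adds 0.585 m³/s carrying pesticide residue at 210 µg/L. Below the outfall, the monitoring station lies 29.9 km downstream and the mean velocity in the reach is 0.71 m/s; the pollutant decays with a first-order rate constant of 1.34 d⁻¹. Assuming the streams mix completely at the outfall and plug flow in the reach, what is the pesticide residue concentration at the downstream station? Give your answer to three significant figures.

17.9 µg/L

Flow-weighted average: C = (3.000·0.2200 + 0.5850·210.0) / 3.585 = 123.5/3.585 = 34.45 µg/L.
Travel time t = 29.9·1000 / 0.71 = 42110 s = 11.70 h.
First-order decay: C = 34.45·exp(−k·t) = 34.45·0.5204 = 17.93 µg/L.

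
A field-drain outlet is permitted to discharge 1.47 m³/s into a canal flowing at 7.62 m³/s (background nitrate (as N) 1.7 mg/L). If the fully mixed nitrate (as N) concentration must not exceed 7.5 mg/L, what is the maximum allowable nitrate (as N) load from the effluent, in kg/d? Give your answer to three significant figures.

4770 kg/d

Mass balance at the limit: 7.620·1.700 + 1.470·Cₑ = 9.090·7.5 → Cₑ = 37.57 mg/L.
Load = 1.470 m³/s × 37.57 g/m³ × 86 400 s/d = 4771 kg/d.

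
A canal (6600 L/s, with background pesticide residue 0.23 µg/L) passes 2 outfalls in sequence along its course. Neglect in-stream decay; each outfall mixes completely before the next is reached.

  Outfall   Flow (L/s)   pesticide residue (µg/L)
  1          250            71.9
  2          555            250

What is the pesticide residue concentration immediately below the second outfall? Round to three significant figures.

Outfall 1: combined Q = 6850 L/s; C = (6600·0.2300 + 250.0·71.90)/6850 = 2.846 µg/L.
Outfall 2: combined Q = 7405 L/s; C = (6850·2.846 + 555.0·250.0)/7405 = 21.37 µg/L.

21.4 µg/L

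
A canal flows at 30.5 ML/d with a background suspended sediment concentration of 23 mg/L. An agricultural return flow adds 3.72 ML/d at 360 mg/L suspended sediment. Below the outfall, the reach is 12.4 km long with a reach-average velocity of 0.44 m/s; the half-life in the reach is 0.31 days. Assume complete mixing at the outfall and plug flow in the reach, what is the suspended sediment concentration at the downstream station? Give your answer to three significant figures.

Conservation of mass: C = (30.50·23.00 + 3.720·360.0) / 34.22 = 2041/34.22 = 59.63 mg/L.
Travel time t = 12.4·1000 / 0.44 = 28180 s = 7.828 h.
Half-life 0.31 d → k = ln 2 / 0.31 = 2.236 d⁻¹.
First-order decay: C = 59.63·exp(−k·t) = 59.63·0.4822 = 28.76 mg/L.

28.8 mg/L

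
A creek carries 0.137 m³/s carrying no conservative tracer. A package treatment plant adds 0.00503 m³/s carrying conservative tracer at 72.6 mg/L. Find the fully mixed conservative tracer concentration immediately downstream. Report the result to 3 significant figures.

2.57 mg/L

Mass balance: C = (0.1370·0 + 0.005030·72.60) / 0.1420 = 0.3652/0.1420 = 2.571 mg/L.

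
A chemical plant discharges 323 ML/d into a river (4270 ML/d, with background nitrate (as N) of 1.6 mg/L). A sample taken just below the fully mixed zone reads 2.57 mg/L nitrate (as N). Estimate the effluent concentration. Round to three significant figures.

Mass balance: 4270·1.600 + 323.0·Cₑ = 4593·2.570
→ Cₑ = (4593·2.570 − 4270·1.600) / 323.0 = 15.39 mg/L.

15.4 mg/L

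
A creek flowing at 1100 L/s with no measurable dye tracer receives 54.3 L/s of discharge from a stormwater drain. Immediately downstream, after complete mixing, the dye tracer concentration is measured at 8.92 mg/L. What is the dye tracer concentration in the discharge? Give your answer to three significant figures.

190 mg/L

Mass balance: 1100·0 + 54.30·Cₑ = 1154·8.920
→ Cₑ = (1154·8.920 − 1100·0) / 54.30 = 189.6 mg/L.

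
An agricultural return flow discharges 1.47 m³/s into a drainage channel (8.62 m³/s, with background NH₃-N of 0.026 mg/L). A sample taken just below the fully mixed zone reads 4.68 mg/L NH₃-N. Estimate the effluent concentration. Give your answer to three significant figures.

Mass balance: 8.620·0.02600 + 1.470·Cₑ = 10.09·4.680
→ Cₑ = (10.09·4.680 − 8.620·0.02600) / 1.470 = 31.97 mg/L.

32.0 mg/L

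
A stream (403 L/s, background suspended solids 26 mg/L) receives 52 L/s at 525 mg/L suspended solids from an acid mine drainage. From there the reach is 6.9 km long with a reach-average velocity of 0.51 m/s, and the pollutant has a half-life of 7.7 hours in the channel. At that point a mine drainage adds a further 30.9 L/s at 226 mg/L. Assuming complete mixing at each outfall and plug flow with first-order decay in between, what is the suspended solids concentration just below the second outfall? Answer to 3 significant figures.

Flow-weighted average: C = (403.0·26.00 + 52.00·525.0) / 455.0 = 37780/455.0 = 83.03 mg/L; combined flow 455.0 L/s.
Travel time t = 6.9·1000 / 0.51 = 13530 s = 3.758 h.
Half-life 7.7 h → k = ln 2 / 7.7 = 0.09002 h⁻¹ = 2.160 d⁻¹.
First-order decay: C = 83.03·exp(−k·t) = 83.03·0.7130 = 59.20 mg/L.
At the second outfall, C = (455.0·59.20 + 30.90·226.0) / (455.0 + 30.90) = 69.80 mg/L.

69.8 mg/L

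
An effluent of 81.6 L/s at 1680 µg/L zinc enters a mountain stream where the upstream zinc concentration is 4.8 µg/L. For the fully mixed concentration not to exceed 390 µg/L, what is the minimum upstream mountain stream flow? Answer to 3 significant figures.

Set C_mix = 390: (Q·4.800 + 81.60·1680) / (Q + 81.60) = 390
→ Q = 81.60·(1680 − 390)/(390 − 4.800) = 273.3 L/s.

273 L/s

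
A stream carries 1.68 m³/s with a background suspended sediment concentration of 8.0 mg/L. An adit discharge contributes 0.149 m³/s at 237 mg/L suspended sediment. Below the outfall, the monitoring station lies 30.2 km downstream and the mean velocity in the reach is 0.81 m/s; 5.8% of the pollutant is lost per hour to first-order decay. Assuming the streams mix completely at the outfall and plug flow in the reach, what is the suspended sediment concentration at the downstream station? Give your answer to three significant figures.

14.4 mg/L

Flow-weighted average: C = (1.680·8.000 + 0.1490·237.0) / 1.829 = 48.75/1.829 = 26.66 mg/L.
Travel time t = 30.2·1000 / 0.81 = 37280 s = 10.36 h.
5.8%/h lost → k = −ln(1 − 0.058) = 0.05975 h⁻¹.
Decay over the reach: 26.66·exp(−kt) = 26.66·0.5386 = 14.36 mg/L.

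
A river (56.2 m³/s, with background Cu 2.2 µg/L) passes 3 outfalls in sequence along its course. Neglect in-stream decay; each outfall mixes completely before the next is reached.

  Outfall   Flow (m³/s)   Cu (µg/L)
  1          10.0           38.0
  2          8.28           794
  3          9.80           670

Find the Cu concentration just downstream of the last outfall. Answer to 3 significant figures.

162 µg/L

Below outfall 1: Q → 66.20 m³/s, C = (56.20·2.200 + 10.00·38.00)/66.20 = 7.608 µg/L.
Below outfall 2: Q → 74.48 m³/s, C = (66.20·7.608 + 8.280·794.0)/74.48 = 95.03 µg/L.
Below outfall 3: Q → 84.28 m³/s, C = (74.48·95.03 + 9.800·670.0)/84.28 = 161.9 µg/L.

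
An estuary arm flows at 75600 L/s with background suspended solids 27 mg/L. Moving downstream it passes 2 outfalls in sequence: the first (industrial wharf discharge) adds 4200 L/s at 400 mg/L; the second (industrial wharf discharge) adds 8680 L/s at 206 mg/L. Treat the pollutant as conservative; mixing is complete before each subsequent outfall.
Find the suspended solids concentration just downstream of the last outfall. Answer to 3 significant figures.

After outfall 1: Q = 75600 + 4200 = 79800 L/s; C = (75600·27.00 + 4200·400.0)/79800 = 46.63 mg/L.
After outfall 2: Q = 79800 + 8680 = 88480 L/s; C = (79800·46.63 + 8680·206.0)/88480 = 62.27 mg/L.

62.3 mg/L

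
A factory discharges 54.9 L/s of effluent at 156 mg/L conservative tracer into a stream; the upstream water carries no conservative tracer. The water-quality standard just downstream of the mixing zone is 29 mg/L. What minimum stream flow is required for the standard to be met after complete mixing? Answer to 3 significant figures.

240 L/s

Set C_mix = 29: (Q·0 + 54.90·156.0) / (Q + 54.90) = 29
→ Q = 54.90·(156.0 − 29)/(29 − 0) = 240.4 L/s.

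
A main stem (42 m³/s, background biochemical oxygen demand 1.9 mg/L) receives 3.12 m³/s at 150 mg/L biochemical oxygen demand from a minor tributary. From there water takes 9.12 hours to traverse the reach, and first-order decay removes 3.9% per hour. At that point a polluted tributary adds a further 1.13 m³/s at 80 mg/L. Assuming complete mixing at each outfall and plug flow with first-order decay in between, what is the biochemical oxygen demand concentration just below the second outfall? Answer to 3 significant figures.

Flow-weighted average: C = (42.00·1.900 + 3.120·150.0) / 45.12 = 547.8/45.12 = 12.14 mg/L; combined flow 45.12 m³/s.
3.9%/h lost → k = −ln(1 − 0.039) = 0.03978 h⁻¹.
After decay, C = 12.14 × e^(−kt) = 12.14 × 0.6957 = 8.447 mg/L.
Second outfall: C = (45.12·8.447 + 1.130·80.00)/46.25 = 10.19 mg/L.

10.2 mg/L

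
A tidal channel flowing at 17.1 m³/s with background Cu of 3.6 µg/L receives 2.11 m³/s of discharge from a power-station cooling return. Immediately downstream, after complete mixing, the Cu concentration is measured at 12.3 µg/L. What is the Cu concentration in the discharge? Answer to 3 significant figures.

Mass balance: 17.10·3.600 + 2.110·Cₑ = 19.21·12.30
→ Cₑ = (19.21·12.30 − 17.10·3.600) / 2.110 = 82.81 µg/L.

82.8 µg/L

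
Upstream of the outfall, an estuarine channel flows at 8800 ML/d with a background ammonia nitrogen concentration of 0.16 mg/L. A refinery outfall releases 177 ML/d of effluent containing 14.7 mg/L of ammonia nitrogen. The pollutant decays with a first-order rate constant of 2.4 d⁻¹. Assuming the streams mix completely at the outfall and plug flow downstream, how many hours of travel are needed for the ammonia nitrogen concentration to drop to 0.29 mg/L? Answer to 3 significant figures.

4.32 h

Conservation of mass: C = (8800·0.1600 + 177.0·14.70) / 8977 = 4010/8977 = 0.4467 mg/L.
0.4467·exp(−k·t) = 0.29 → t = ln(0.4467/0.29)/k = 15550 s = 4.320 h.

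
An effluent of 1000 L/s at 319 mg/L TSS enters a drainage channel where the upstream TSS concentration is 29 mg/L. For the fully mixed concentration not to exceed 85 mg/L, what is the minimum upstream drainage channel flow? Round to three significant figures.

4180 L/s

Set C_mix = 85: (Q·29.00 + 1000·319.0) / (Q + 1000) = 85
→ Q = 1000·(319.0 − 85)/(85 − 29.00) = 4179 L/s.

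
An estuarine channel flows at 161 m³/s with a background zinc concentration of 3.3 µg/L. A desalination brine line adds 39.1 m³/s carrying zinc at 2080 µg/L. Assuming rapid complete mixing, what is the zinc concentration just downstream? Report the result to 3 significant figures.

Flow-weighted average: C = (161.0·3.300 + 39.10·2080) / 200.1 = 81860/200.1 = 409.1 µg/L.

409 µg/L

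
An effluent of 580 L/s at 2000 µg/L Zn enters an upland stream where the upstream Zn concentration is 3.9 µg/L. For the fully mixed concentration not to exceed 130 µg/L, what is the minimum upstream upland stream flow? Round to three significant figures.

Set C_mix = 130: (Q·3.900 + 580.0·2000) / (Q + 580.0) = 130
→ Q = 580.0·(2000 − 130)/(130 − 3.900) = 8601 L/s.

8600 L/s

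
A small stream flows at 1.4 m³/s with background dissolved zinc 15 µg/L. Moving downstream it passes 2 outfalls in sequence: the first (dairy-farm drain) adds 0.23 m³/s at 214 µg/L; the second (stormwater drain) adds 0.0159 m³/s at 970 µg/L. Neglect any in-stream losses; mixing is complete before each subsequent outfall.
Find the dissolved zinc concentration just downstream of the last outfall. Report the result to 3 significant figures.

After outfall 1: Q = 1.400 + 0.2300 = 1.630 m³/s; C = (1.400·15.00 + 0.2300·214.0)/1.630 = 43.08 µg/L.
After outfall 2: Q = 1.630 + 0.01590 = 1.646 m³/s; C = (1.630·43.08 + 0.01590·970.0)/1.646 = 52.03 µg/L.

52.0 µg/L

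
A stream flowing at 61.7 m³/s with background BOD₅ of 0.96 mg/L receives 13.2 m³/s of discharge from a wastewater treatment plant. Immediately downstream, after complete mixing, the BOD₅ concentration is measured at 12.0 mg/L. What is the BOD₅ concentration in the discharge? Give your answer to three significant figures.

63.6 mg/L

Mass balance: 61.70·0.9600 + 13.20·Cₑ = 74.90·12.00
→ Cₑ = (74.90·12.00 − 61.70·0.9600) / 13.20 = 63.60 mg/L.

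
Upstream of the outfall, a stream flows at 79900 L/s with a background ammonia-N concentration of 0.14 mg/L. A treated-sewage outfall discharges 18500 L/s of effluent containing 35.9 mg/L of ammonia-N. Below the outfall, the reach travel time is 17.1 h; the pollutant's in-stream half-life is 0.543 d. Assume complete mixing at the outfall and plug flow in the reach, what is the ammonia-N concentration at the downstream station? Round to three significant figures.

After mixing, C = (79900·0.1400 + 18500·35.90) / 98400 = 675300/98400 = 6.863 mg/L.
Half-life 0.543 d → k = ln 2 / 0.543 = 1.277 d⁻¹.
First-order decay: C = 6.863·exp(−k·t) = 6.863·0.4027 = 2.764 mg/L.

2.76 mg/L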